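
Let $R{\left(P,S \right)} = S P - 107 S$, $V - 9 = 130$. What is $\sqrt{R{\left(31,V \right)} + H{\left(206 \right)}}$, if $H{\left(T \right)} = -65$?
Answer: $3 i \sqrt{1181} \approx 103.1 i$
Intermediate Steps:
$V = 139$ ($V = 9 + 130 = 139$)
$R{\left(P,S \right)} = - 107 S + P S$ ($R{\left(P,S \right)} = P S - 107 S = - 107 S + P S$)
$\sqrt{R{\left(31,V \right)} + H{\left(206 \right)}} = \sqrt{139 \left(-107 + 31\right) - 65} = \sqrt{139 \left(-76\right) - 65} = \sqrt{-10564 - 65} = \sqrt{-10629} = 3 i \sqrt{1181}$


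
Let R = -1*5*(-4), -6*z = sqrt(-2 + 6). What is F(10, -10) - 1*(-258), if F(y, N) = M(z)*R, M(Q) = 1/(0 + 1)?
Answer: 278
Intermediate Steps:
z = -1/3 (z = -sqrt(-2 + 6)/6 = -sqrt(4)/6 = -1/6*2 = -1/3 ≈ -0.33333)
M(Q) = 1 (M(Q) = 1/1 = 1)
R = 20 (R = -5*(-4) = 20)
F(y, N) = 20 (F(y, N) = 1*20 = 20)
F(10, -10) - 1*(-258) = 20 - 1*(-258) = 20 + 258 = 278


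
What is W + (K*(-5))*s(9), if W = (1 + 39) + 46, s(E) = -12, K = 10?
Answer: 686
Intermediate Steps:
W = 86 (W = 40 + 46 = 86)
W + (K*(-5))*s(9) = 86 + (10*(-5))*(-12) = 86 - 50*(-12) = 86 + 600 = 686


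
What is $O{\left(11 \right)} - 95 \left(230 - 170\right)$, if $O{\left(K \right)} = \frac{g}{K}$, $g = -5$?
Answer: $- \frac{62705}{11} \approx -5700.5$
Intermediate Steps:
$O{\left(K \right)} = - \frac{5}{K}$
$O{\left(11 \right)} - 95 \left(230 - 170\right) = - \frac{5}{11} - 95 \left(230 - 170\right) = \left(-5\right) \frac{1}{11} - 95 \left(230 - 170\right) = - \frac{5}{11} - 5700 = - \frac{62705}{11}$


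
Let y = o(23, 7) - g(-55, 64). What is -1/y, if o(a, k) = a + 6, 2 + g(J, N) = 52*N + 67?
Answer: 1/3364 ≈ 0.00029727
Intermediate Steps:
g(J, N) = 65 + 52*N (g(J, N) = -2 + (52*N + 67) = -2 + (67 + 52*N) = 65 + 52*N)
o(a, k) = 6 + a
y = -3364 (y = (6 + 23) - (65 + 52*64) = 29 - (65 + 3328) = 29 - 1*3393 = 29 - 3393 = -3364)
-1/y = -1/(-3364) = -1*(-1/3364) = 1/3364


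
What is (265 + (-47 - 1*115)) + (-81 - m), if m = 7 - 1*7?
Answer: 22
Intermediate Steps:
m = 0 (m = 7 - 7 = 0)
(265 + (-47 - 1*115)) + (-81 - m) = (265 + (-47 - 1*115)) + (-81 - 1*0) = (265 + (-47 - 115)) + (-81 + 0) = (265 - 162) - 81 = 103 - 81 = 22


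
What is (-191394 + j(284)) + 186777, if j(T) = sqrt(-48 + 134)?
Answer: -4617 + sqrt(86) ≈ -4607.7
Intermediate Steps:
j(T) = sqrt(86)
(-191394 + j(284)) + 186777 = (-191394 + sqrt(86)) + 186777 = -4617 + sqrt(86)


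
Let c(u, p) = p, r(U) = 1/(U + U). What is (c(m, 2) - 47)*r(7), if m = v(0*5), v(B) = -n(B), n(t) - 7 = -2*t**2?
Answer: -45/14 ≈ -3.2143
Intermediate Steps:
n(t) = 7 - 2*t**2
v(B) = -7 + 2*B**2 (v(B) = -(7 - 2*B**2) = -7 + 2*B**2)
r(U) = 1/(2*U)
m = -7 (m = -7 + 2*(0*5)**2 = -7 + 2*0**2 = -7 + 2*0 = -7 + 0 = -7)
(c(m, 2) - 47)*r(7) = (2 - 47)*((1/2)/7) = -45/(2*7) = -45*1/14 = -45/14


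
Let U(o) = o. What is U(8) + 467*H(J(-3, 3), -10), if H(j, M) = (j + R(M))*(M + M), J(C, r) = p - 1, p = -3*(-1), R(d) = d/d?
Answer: -28012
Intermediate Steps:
R(d) = 1
p = 3
J(C, r) = 2 (J(C, r) = 3 - 1 = 2)
H(j, M) = 2*M*(1 + j) (H(j, M) = (j + 1)*(M + M) = (1 + j)*(2*M) = 2*M*(1 + j))
U(8) + 467*H(J(-3, 3), -10) = 8 + 467*(2*(-10)*(1 + 2)) = 8 + 467*(2*(-10)*3) = 8 + 467*(-60) = 8 - 28020 = -28012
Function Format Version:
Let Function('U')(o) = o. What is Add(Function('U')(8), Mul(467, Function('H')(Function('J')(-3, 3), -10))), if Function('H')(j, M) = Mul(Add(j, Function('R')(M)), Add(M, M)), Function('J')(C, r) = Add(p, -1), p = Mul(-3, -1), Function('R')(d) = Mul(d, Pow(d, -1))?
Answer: -28012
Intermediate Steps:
Function('R')(d) = 1
p = 3
Function('J')(C, r) = 2 (Function('J')(C, r) = Add(3, -1) = 2)
Function('H')(j, M) = Mul(2, M, Add(1, j)) (Function('H')(j, M) = Mul(Add(j, 1), Add(M, M)) = Mul(Add(1, j), Mul(2, M)) = Mul(2, M, Add(1, j)))
Add(Function('U')(8), Mul(467, Function('H')(Function('J')(-3, 3), -10))) = Add(8, Mul(467, Mul(2, -10, Add(1, 2)))) = Add(8, Mul(467, Mul(2, -10, 3))) = Add(8, Mul(467, -60)) = Add(8, -28020) = -28012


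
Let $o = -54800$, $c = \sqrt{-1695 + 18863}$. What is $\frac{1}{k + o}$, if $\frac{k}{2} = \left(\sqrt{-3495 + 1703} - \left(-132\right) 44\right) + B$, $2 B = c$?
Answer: $\frac{1}{4 \left(-10796 + \sqrt{1073} + 8 i \sqrt{7}\right)} \approx -2.3227 \cdot 10^{-5} - 4.5676 \cdot 10^{-8} i$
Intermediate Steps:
$c = 4 \sqrt{1073}$ ($c = \sqrt{17168} = 4 \sqrt{1073} \approx 131.03$)
$B = 2 \sqrt{1073}$ ($B = \frac{4 \sqrt{1073}}{2} = 2 \sqrt{1073} \approx 65.513$)
$k = 11616 + 4 \sqrt{1073} + 32 i \sqrt{7}$ ($k = 2 \left(\left(\sqrt{-3495 + 1703} - \left(-132\right) 44\right) + 2 \sqrt{1073}\right) = 2 \left(\left(\sqrt{-1792} - -5808\right) + 2 \sqrt{1073}\right) = 2 \left(\left(16 i \sqrt{7} + 5808\right) + 2 \sqrt{1073}\right) = 2 \left(\left(5808 + 16 i \sqrt{7}\right) + 2 \sqrt{1073}\right) = 2 \left(5808 + 2 \sqrt{1073} + 16 i \sqrt{7}\right) = 11616 + 4 \sqrt{1073} + 32 i \sqrt{7} \approx 11747.0 + 84.664 i$)
$\frac{1}{k + o} = \frac{1}{\left(11616 + 4 \sqrt{1073} + 32 i \sqrt{7}\right) - 54800} = \frac{1}{-43184 + 4 \sqrt{1073} + 32 i \sqrt{7}}$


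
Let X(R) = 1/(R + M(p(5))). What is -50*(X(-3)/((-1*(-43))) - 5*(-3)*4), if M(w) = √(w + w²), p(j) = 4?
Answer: -1419150/473 - 100*√5/473 ≈ -3000.8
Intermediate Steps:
X(R) = 1/(R + 2*√5) (X(R) = 1/(R + √(4*(1 + 4))) = 1/(R + √(4*5)) = 1/(R + √20) = 1/(R + 2*√5))
-50*(X(-3)/((-1*(-43))) - 5*(-3)*4) = -50*(1/((-3 + 2*√5)*((-1*(-43)))) - 5*(-3)*4) = -50*(1/(-3 + 2*√5*43) + 15*4) = -50*((1/43)/(-3 + 2*√5) + 60) = -50*(1/(43*(-3 + 2*√5)) + 60) = -50*(60 + 1/(43*(-3 + 2*√5))) = -3000 - 50/(43*(-3 + 2*√5))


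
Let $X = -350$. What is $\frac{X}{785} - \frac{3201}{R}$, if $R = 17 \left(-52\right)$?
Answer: $\frac{440677}{138788} \approx 3.1752$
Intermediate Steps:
$R = -884$
$\frac{X}{785} - \frac{3201}{R} = - \frac{350}{785} - \frac{3201}{-884} = \left(-350\right) \frac{1}{785} - - \frac{3201}{884} = - \frac{70}{157} + \frac{3201}{884} = \frac{440677}{138788}$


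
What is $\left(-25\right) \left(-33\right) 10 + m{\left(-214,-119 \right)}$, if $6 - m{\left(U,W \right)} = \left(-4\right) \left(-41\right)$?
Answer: $8092$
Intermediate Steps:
$m{\left(U,W \right)} = -158$ ($m{\left(U,W \right)} = 6 - \left(-4\right) \left(-41\right) = 6 - 164 = -158$)
$\left(-25\right) \left(-33\right) 10 + m{\left(-214,-119 \right)} = \left(-25\right) \left(-33\right) 10 - 158 = 825 \cdot 10 - 158 = 8250 - 158 = 8092$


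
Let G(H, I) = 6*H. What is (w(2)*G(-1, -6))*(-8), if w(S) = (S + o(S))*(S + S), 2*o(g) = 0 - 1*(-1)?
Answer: 480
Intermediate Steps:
o(g) = ½ (o(g) = (0 - 1*(-1))/2 = (0 + 1)/2 = (½)*1 = ½)
w(S) = 2*S*(½ + S) (w(S) = (S + ½)*(S + S) = (½ + S)*(2*S) = 2*S*(½ + S))
(w(2)*G(-1, -6))*(-8) = ((2*(1 + 2*2))*(6*(-1)))*(-8) = ((2*(1 + 4))*(-6))*(-8) = ((2*5)*(-6))*(-8) = (10*(-6))*(-8) = -60*(-8) = 480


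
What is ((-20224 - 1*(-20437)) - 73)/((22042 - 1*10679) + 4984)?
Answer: 140/16347 ≈ 0.0085643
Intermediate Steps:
((-20224 - 1*(-20437)) - 73)/((22042 - 1*10679) + 4984) = ((-20224 + 20437) - 73)/((22042 - 10679) + 4984) = (213 - 73)/(11363 + 4984) = 140/16347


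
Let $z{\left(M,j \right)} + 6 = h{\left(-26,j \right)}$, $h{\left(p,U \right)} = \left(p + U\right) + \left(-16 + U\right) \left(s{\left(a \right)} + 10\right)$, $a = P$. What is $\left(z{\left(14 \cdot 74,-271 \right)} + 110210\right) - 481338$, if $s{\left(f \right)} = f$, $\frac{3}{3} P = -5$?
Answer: $-372866$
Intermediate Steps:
$P = -5$
$a = -5$
$h{\left(p,U \right)} = -80 + p + 6 U$ ($h{\left(p,U \right)} = \left(p + U\right) + \left(-16 + U\right) \left(-5 + 10\right) = \left(U + p\right) + \left(-16 + U\right) 5 = \left(U + p\right) + \left(-80 + 5 U\right) = -80 + p + 6 U$)
$z{\left(M,j \right)} = -112 + 6 j$ ($z{\left(M,j \right)} = -6 - \left(106 - 6 j\right) = -6 + \left(-106 + 6 j\right) = -112 + 6 j$)
$\left(z{\left(14 \cdot 74,-271 \right)} + 110210\right) - 481338 = \left(\left(-112 + 6 \left(-271\right)\right) + 110210\right) - 481338 = \left(\left(-112 - 1626\right) + 110210\right) - 481338 = \left(-1738 + 110210\right) - 481338 = 108472 - 481338 = -372866$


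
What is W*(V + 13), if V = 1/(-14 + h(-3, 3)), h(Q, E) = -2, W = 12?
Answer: 621/4 ≈ 155.25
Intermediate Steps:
V = -1/16 (V = 1/(-14 - 2) = 1/(-16) = -1/16 ≈ -0.062500)
W*(V + 13) = 12*(-1/16 + 13) = 12*(207/16) = 621/4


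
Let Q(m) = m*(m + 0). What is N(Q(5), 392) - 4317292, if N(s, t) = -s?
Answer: -4317317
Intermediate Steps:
Q(m) = m² (Q(m) = m*m = m²)
N(Q(5), 392) - 4317292 = -1*5² - 4317292 = -1*25 - 4317292 = -25 - 4317292 = -4317317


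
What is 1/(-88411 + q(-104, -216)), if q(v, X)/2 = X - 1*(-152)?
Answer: -1/88539 ≈ -1.1294e-5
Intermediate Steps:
q(v, X) = 304 + 2*X (q(v, X) = 2*(X - 1*(-152)) = 2*(X + 152) = 2*(152 + X) = 304 + 2*X)
1/(-88411 + q(-104, -216)) = 1/(-88411 + (304 + 2*(-216))) = 1/(-88411 + (304 - 432)) = 1/(-88411 - 128) = 1/(-88539) = -1/88539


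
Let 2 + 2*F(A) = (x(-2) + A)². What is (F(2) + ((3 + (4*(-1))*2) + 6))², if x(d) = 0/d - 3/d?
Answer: 2401/64 ≈ 37.516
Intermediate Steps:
x(d) = -3/d (x(d) = 0 - 3/d = -3/d)
F(A) = -1 + (3/2 + A)²/2 (F(A) = -1 + (-3/(-2) + A)²/2 = -1 + (-3*(-½) + A)²/2 = -1 + (3/2 + A)²/2)
(F(2) + ((3 + (4*(-1))*2) + 6))² = ((-1 + (3 + 2*2)²/8) + ((3 + (4*(-1))*2) + 6))² = ((-1 + (3 + 4)²/8) + ((3 - 4*2) + 6))² = ((-1 + (⅛)*7²) + ((3 - 8) + 6))² = ((-1 + (⅛)*49) + (-5 + 6))² = ((-1 + 49/8) + 1)² = (41/8 + 1)² = (49/8)² = 2401/64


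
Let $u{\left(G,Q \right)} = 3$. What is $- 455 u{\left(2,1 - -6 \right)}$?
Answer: $-1365$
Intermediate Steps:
$- 455 u{\left(2,1 - -6 \right)} = \left(-455\right) 3 = -1365$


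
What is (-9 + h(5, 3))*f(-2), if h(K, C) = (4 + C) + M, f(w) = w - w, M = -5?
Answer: 0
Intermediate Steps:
f(w) = 0
h(K, C) = -1 + C (h(K, C) = (4 + C) - 5 = -1 + C)
(-9 + h(5, 3))*f(-2) = (-9 + (-1 + 3))*0 = (-9 + 2)*0 = -7*0 = 0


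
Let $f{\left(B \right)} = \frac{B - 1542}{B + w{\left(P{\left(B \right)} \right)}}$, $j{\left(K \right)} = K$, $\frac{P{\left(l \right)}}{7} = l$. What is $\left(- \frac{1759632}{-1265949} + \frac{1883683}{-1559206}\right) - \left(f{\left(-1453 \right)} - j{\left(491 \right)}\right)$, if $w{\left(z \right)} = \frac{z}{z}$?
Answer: $\frac{643640190205501}{1315916850996} \approx 489.12$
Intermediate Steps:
$P{\left(l \right)} = 7 l$
$w{\left(z \right)} = 1$
$f{\left(B \right)} = \frac{-1542 + B}{1 + B}$ ($f{\left(B \right)} = \frac{B - 1542}{B + 1} = \frac{-1542 + B}{1 + B}$)
$\left(- \frac{1759632}{-1265949} + \frac{1883683}{-1559206}\right) - \left(f{\left(-1453 \right)} - j{\left(491 \right)}\right) = \left(- \frac{1759632}{-1265949} + \frac{1883683}{-1559206}\right) - \left(\frac{-1542 - 1453}{1 - 1453} - 491\right) = \left(\left(-1759632\right) \left(- \frac{1}{1265949}\right) + 1883683 \left(- \frac{1}{1559206}\right)\right) - \left(\frac{1}{-1452} \left(-2995\right) - 491\right) = \left(\frac{586544}{421983} - \frac{1883683}{1559206}\right) - \left(\left(- \frac{1}{1452}\right) \left(-2995\right) - 491\right) = \frac{119660720675}{657958425498} - \left(\frac{2995}{1452} - 491\right) = \frac{119660720675}{657958425498} - - \frac{709937}{1452} = \frac{119660720675}{657958425498} + \frac{709937}{1452} = \frac{643640190205501}{1315916850996}$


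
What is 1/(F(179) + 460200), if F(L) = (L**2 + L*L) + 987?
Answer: 1/525269 ≈ 1.9038e-6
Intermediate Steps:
F(L) = 987 + 2*L**2 (F(L) = (L**2 + L**2) + 987 = 2*L**2 + 987 = 987 + 2*L**2)
1/(F(179) + 460200) = 1/((987 + 2*179**2) + 460200) = 1/((987 + 2*32041) + 460200) = 1/((987 + 64082) + 460200) = 1/(65069 + 460200) = 1/525269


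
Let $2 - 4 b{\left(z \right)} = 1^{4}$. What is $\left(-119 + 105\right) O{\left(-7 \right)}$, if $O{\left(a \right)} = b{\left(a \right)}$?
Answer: $- \frac{7}{2} \approx -3.5$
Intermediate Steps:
$b{\left(z \right)} = \frac{1}{4}$ ($b{\left(z \right)} = \frac{1}{2} - \frac{1^{4}}{4} = \frac{1}{2} - \frac{1}{4} = \frac{1}{4}$)
$O{\left(a \right)} = \frac{1}{4}$
$\left(-119 + 105\right) O{\left(-7 \right)} = \left(-119 + 105\right) \frac{1}{4} = \left(-14\right) \frac{1}{4} = - \frac{7}{2}$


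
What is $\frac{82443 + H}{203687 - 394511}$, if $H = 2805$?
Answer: $- \frac{3552}{7951} \approx -0.44674$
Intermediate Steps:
$\frac{82443 + H}{203687 - 394511} = \frac{82443 + 2805}{203687 - 394511} = \frac{85248}{-190824} = 85248 \left(- \frac{1}{190824}\right) = - \frac{3552}{7951}$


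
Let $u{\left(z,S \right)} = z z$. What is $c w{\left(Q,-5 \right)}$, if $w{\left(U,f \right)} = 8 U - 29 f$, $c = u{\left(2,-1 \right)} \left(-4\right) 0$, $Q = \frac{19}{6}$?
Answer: $0$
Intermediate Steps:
$Q = \frac{19}{6}$ ($Q = 19 \cdot \frac{1}{6} = \frac{19}{6} \approx 3.1667$)
$u{\left(z,S \right)} = z^{2}$
$c = 0$ ($c = 2^{2} \left(-4\right) 0 = 4 \left(-4\right) 0 = \left(-16\right) 0 = 0$)
$w{\left(U,f \right)} = - 29 f + 8 U$
$c w{\left(Q,-5 \right)} = 0 \left(\left(-29\right) \left(-5\right) + 8 \cdot \frac{19}{6}\right) = 0 \left(145 + \frac{76}{3}\right) = 0 \cdot \frac{511}{3} = 0$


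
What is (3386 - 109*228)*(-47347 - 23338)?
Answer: 1517324210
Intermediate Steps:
(3386 - 109*228)*(-47347 - 23338) = (3386 - 24852)*(-70685) = -21466*(-70685) = 1517324210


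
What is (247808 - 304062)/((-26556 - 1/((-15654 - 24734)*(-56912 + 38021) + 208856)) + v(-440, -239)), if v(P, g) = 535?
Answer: 42931846939256/19858669413845 ≈ 2.1619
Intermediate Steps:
(247808 - 304062)/((-26556 - 1/((-15654 - 24734)*(-56912 + 38021) + 208856)) + v(-440, -239)) = (247808 - 304062)/((-26556 - 1/((-15654 - 24734)*(-56912 + 38021) + 208856)) + 535) = -56254/((-26556 - 1/(-40388*(-18891) + 208856)) + 535) = -56254/((-26556 - 1/(762969708 + 208856)) + 535) = -56254/((-26556 - 1/763178564) + 535) = -56254/(-20266969945585/763178564 + 535) = -56254/(-19858669413845/763178564) = -56254*(-763178564/19858669413845) = 42931846939256/19858669413845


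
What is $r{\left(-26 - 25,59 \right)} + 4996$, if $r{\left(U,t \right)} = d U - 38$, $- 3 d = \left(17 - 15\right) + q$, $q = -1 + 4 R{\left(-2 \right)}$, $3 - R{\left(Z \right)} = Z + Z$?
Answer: $5451$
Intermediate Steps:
$R{\left(Z \right)} = 3 - 2 Z$ ($R{\left(Z \right)} = 3 - \left(Z + Z\right) = 3 - 2 Z$)
$q = 27$ ($q = -1 + 4 \left(3 - -4\right) = -1 + 4 \left(3 + 4\right) = -1 + 4 \cdot 7 = -1 + 28 = 27$)
$d = - \frac{29}{3}$ ($d = - \frac{\left(17 - 15\right) + 27}{3} = - \frac{2 + 27}{3} = \left(- \frac{1}{3}\right) 29 = - \frac{29}{3} \approx -9.6667$)
$r{\left(U,t \right)} = -38 - \frac{29 U}{3}$ ($r{\left(U,t \right)} = - \frac{29 U}{3} - 38 = -38 - \frac{29 U}{3}$)
$r{\left(-26 - 25,59 \right)} + 4996 = \left(-38 - \frac{29 \left(-26 - 25\right)}{3}\right) + 4996 = \left(-38 - -493\right) + 4996 = \left(-38 + 493\right) + 4996 = 455 + 4996 = 5451$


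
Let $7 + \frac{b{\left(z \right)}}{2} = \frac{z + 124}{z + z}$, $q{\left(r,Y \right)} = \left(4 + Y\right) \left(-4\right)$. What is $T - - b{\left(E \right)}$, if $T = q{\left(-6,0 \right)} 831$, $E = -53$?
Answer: $- \frac{705501}{53} \approx -13311.0$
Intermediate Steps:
$q{\left(r,Y \right)} = -16 - 4 Y$
$T = -13296$ ($T = \left(-16 - 0\right) 831 = \left(-16 + 0\right) 831 = \left(-16\right) 831 = -13296$)
$b{\left(z \right)} = -14 + \frac{124 + z}{z}$ ($b{\left(z \right)} = -14 + 2 \frac{z + 124}{z + z} = -14 + 2 \frac{124 + z}{2 z} = -14 + \frac{124 + z}{z}$)
$T - - b{\left(E \right)} = -13296 - - (-13 + \frac{124}{-53}) = -13296 - - (-13 + 124 \left(- \frac{1}{53}\right)) = -13296 - - (-13 - \frac{124}{53}) = -13296 - \left(-1\right) \left(- \frac{813}{53}\right) = -13296 - \frac{813}{53} = - \frac{705501}{53}$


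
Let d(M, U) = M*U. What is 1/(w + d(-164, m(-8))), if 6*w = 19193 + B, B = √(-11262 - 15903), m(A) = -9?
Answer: 84147/393386783 - 3*I*√27165/393386783 ≈ 0.0002139 - 1.2569e-6*I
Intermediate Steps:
B = I*√27165 (B = √(-27165) = I*√27165 ≈ 164.82*I)
w = 19193/6 + I*√27165/6 (w = (19193 + I*√27165)/6 = 19193/6 + I*√27165/6 ≈ 3198.8 + 27.47*I)
1/(w + d(-164, m(-8))) = 1/((19193/6 + I*√27165/6) - 164*(-9)) = 1/((19193/6 + I*√27165/6) + 1476) = 1/(28049/6 + I*√27165/6)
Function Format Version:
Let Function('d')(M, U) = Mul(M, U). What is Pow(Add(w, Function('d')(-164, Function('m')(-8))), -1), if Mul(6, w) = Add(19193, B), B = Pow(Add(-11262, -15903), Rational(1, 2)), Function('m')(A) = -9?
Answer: Add(Rational(84147, 393386783), Mul(Rational(-3, 393386783), I, Pow(27165, Rational(1, 2)))) ≈ Add(0.00021390, Mul(-1.2569e-6, I))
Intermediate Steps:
B = Mul(I, Pow(27165, Rational(1, 2))) (B = Pow(-27165, Rational(1, 2)) = Mul(I, Pow(27165, Rational(1, 2))) ≈ Mul(164.82, I))
w = Add(Rational(19193, 6), Mul(Rational(1, 6), I, Pow(27165, Rational(1, 2)))) (w = Mul(Rational(1, 6), Add(19193, Mul(I, Pow(27165, Rational(1, 2))))) = Add(Rational(19193, 6), Mul(Rational(1, 6), I, Pow(27165, Rational(1, 2)))) ≈ Add(3198.8, Mul(27.470, I)))
Pow(Add(w, Function('d')(-164, Function('m')(-8))), -1) = Pow(Add(Add(Rational(19193, 6), Mul(Rational(1, 6), I, Pow(27165, Rational(1, 2)))), Mul(-164, -9)), -1) = Pow(Add(Add(Rational(19193, 6), Mul(Rational(1, 6), I, Pow(27165, Rational(1, 2)))), 1476), -1) = Pow(Add(Rational(28049, 6), Mul(Rational(1, 6), I, Pow(27165, Rational(1, 2)))), -1)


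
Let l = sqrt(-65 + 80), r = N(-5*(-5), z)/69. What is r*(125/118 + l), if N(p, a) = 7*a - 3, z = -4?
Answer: -3875/8142 - 31*sqrt(15)/69 ≈ -2.2160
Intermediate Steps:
N(p, a) = -3 + 7*a
r = -31/69 (r = (-3 + 7*(-4))/69 = (-3 - 28)*(1/69) = -31*1/69 = -31/69 ≈ -0.44928)
l = sqrt(15) ≈ 3.8730
r*(125/118 + l) = -31*(125/118 + sqrt(15))/69 = -3875/8142 - 31*sqrt(15)/69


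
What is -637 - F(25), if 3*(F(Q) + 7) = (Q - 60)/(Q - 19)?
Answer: -11305/18 ≈ -628.06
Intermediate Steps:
F(Q) = -7 + (-60 + Q)/(3*(-19 + Q)) (F(Q) = -7 + ((Q - 60)/(Q - 19))/3 = -7 + ((-60 + Q)/(-19 + Q))/3 = -7 + (-60 + Q)/(3*(-19 + Q)))
-637 - F(25) = -637 - (339 - 20*25)/(3*(-19 + 25)) = -637 - (339 - 500)/(3*6) = -637 - (-161)/(3*6) = -637 - 1*(-161/18) = -637 + 161/18 = -11305/18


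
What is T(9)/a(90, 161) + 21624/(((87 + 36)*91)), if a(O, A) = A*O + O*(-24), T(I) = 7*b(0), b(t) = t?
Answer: 7208/3731 ≈ 1.9319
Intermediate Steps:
T(I) = 0 (T(I) = 7*0 = 0)
a(O, A) = -24*O + A*O (a(O, A) = A*O - 24*O = -24*O + A*O)
T(9)/a(90, 161) + 21624/(((87 + 36)*91)) = 0/((90*(-24 + 161))) + 21624/(((87 + 36)*91)) = 0/((90*137)) + 21624/((123*91)) = 0/12330 + 21624/11193 = 0*(1/12330) + 21624*(1/11193) = 0 + 7208/3731 = 7208/3731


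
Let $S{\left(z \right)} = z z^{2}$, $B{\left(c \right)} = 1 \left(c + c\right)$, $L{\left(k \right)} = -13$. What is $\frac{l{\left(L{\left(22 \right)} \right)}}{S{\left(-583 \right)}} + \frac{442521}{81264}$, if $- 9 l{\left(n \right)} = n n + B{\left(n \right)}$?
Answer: $\frac{23914875559015}{4391697611664} \approx 5.4455$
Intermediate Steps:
$B{\left(c \right)} = 2 c$ ($B{\left(c \right)} = 1 \cdot 2 c = 2 c$)
$S{\left(z \right)} = z^{3}$
$l{\left(n \right)} = - \frac{2 n}{9} - \frac{n^{2}}{9}$ ($l{\left(n \right)} = - \frac{n n + 2 n}{9} = - \frac{n^{2} + 2 n}{9} = - \frac{2 n}{9} - \frac{n^{2}}{9}$)
$\frac{l{\left(L{\left(22 \right)} \right)}}{S{\left(-583 \right)}} + \frac{442521}{81264} = \frac{\frac{1}{9} \left(-13\right) \left(-2 - -13\right)}{\left(-583\right)^{3}} + \frac{442521}{81264} = \frac{\frac{1}{9} \left(-13\right) \left(-2 + 13\right)}{-198155287} + 442521 \cdot \frac{1}{81264} = \frac{1}{9} \left(-13\right) 11 \left(- \frac{1}{198155287}\right) + \frac{147507}{27088} = \left(- \frac{143}{9}\right) \left(- \frac{1}{198155287}\right) + \frac{147507}{27088} = \frac{13}{162127053} + \frac{147507}{27088} = \frac{23914875559015}{4391697611664}$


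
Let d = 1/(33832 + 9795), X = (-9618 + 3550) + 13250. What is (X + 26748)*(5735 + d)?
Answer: 8489314704780/43627 ≈ 1.9459e+8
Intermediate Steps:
X = 7182 (X = -6068 + 13250 = 7182)
d = 1/43627 ≈ 2.2922e-5
(X + 26748)*(5735 + d) = (7182 + 26748)*(5735 + 1/43627) = 33930*(250200846/43627) = 8489314704780/43627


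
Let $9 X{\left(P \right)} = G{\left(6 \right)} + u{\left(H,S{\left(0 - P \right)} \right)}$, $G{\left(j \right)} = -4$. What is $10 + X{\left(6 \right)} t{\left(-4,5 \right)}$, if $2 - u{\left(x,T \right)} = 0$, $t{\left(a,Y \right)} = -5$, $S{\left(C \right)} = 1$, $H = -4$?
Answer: $\frac{100}{9} \approx 11.111$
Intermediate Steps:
$u{\left(x,T \right)} = 2$ ($u{\left(x,T \right)} = 2 - 0 = 2 + 0 = 2$)
$X{\left(P \right)} = - \frac{2}{9}$ ($X{\left(P \right)} = \frac{-4 + 2}{9} = \frac{1}{9} \left(-2\right) = - \frac{2}{9}$)
$10 + X{\left(6 \right)} t{\left(-4,5 \right)} = 10 - - \frac{10}{9} = 10 + \frac{10}{9} = \frac{100}{9}$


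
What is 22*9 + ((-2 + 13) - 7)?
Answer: 202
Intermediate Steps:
22*9 + ((-2 + 13) - 7) = 198 + (11 - 7) = 198 + 4 = 202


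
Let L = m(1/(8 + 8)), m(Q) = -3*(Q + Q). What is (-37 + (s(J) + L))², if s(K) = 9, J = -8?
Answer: 51529/64 ≈ 805.14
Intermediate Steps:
m(Q) = -6*Q
L = -3/8 (L = -6/(8 + 8) = -6/16 = -6*1/16 = -3/8 ≈ -0.37500)
(-37 + (s(J) + L))² = (-37 + (9 - 3/8))² = (-37 + 69/8)² = (-227/8)² = 51529/64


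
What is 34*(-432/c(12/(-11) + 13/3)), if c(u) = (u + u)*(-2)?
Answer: 121176/107 ≈ 1132.5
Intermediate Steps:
c(u) = -4*u (c(u) = (2*u)*(-2) = -4*u)
34*(-432/c(12/(-11) + 13/3)) = 34*(-432*(-1/(4*(12/(-11) + 13/3)))) = 34*(-432*(-1/(4*(12*(-1/11) + 13*(1/3))))) = 34*(-432*(-1/(4*(-12/11 + 13/3)))) = 34*(-432/((-4*107/33))) = 34*(-432/(-428/33)) = 34*(-432*(-33/428)) = 34*(3564/107) = 121176/107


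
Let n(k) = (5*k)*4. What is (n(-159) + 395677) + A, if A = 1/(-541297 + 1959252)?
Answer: 556543083636/1417955 ≈ 3.9250e+5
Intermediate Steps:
A = 1/1417955 ≈ 7.0524e-7
n(k) = 20*k
(n(-159) + 395677) + A = (20*(-159) + 395677) + 1/1417955 = (-3180 + 395677) + 1/1417955 = 392497 + 1/1417955 = 556543083636/1417955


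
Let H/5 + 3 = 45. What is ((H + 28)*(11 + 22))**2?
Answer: 61685316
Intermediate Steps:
H = 210 (H = -15 + 5*45 = -15 + 225 = 210)
((H + 28)*(11 + 22))**2 = ((210 + 28)*(11 + 22))**2 = (238*33)**2 = 7854**2 = 61685316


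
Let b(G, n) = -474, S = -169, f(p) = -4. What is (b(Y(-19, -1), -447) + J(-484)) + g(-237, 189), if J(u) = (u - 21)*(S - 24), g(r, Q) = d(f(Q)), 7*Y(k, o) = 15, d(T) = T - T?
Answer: 96991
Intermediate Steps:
d(T) = 0
Y(k, o) = 15/7 (Y(k, o) = (⅐)*15 = 15/7)
g(r, Q) = 0
J(u) = 4053 - 193*u (J(u) = (u - 21)*(-169 - 24) = (-21 + u)*(-193) = 4053 - 193*u)
(b(Y(-19, -1), -447) + J(-484)) + g(-237, 189) = (-474 + (4053 - 193*(-484))) + 0 = (-474 + (4053 + 93412)) + 0 = (-474 + 97465) + 0 = 96991 + 0 = 96991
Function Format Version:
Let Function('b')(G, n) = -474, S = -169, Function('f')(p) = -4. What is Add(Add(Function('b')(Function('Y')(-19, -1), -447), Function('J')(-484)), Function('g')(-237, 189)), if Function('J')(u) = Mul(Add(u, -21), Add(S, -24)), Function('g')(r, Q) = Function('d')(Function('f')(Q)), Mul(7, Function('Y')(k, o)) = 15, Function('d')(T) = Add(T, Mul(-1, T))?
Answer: 96991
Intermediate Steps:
Function('d')(T) = 0
Function('Y')(k, o) = Rational(15, 7) (Function('Y')(k, o) = Mul(Rational(1, 7), 15) = Rational(15, 7))
Function('g')(r, Q) = 0
Function('J')(u) = Add(4053, Mul(-193, u)) (Function('J')(u) = Mul(Add(u, -21), Add(-169, -24)) = Mul(Add(-21, u), -193) = Add(4053, Mul(-193, u)))
Add(Add(Function('b')(Function('Y')(-19, -1), -447), Function('J')(-484)), Function('g')(-237, 189)) = Add(Add(-474, Add(4053, Mul(-193, -484))), 0) = Add(Add(-474, Add(4053, 93412)), 0) = Add(Add(-474, 97465), 0) = Add(96991, 0) = 96991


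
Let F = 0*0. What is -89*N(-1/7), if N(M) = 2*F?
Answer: 0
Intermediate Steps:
F = 0
N(M) = 0 (N(M) = 2*0 = 0)
-89*N(-1/7) = -89*0 = 0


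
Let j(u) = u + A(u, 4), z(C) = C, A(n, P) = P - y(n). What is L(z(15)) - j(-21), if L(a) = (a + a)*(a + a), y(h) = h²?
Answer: 1358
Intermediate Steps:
A(n, P) = P - n²
j(u) = 4 + u - u² (j(u) = u + (4 - u²) = 4 + u - u²)
L(a) = 4*a² (L(a) = (2*a)*(2*a) = 4*a²)
L(z(15)) - j(-21) = 4*15² - (4 - 21 - 1*(-21)²) = 4*225 - (4 - 21 - 1*441) = 900 - (4 - 21 - 441) = 900 - 1*(-458) = 900 + 458 = 1358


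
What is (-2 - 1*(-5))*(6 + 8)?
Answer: 42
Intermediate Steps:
(-2 - 1*(-5))*(6 + 8) = (-2 + 5)*14 = 3*14 = 42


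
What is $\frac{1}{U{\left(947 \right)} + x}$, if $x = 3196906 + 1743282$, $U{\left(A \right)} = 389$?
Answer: $\frac{1}{4940577} \approx 2.0241 \cdot 10^{-7}$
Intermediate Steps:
$x = 4940188$
$\frac{1}{U{\left(947 \right)} + x} = \frac{1}{389 + 4940188} = \frac{1}{4940577}$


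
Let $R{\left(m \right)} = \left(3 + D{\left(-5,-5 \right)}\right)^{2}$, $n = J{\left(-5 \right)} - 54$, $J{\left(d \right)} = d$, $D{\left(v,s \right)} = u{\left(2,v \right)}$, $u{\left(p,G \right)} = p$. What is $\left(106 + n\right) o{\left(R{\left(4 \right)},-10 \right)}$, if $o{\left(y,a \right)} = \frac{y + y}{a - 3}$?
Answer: $- \frac{2350}{13} \approx -180.77$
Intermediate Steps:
$D{\left(v,s \right)} = 2$
$n = -59$ ($n = -5 - 54 = -59$)
$R{\left(m \right)} = 25$ ($R{\left(m \right)} = \left(3 + 2\right)^{2} = 5^{2} = 25$)
$o{\left(y,a \right)} = \frac{2 y}{-3 + a}$
$\left(106 + n\right) o{\left(R{\left(4 \right)},-10 \right)} = \left(106 - 59\right) 2 \cdot 25 \frac{1}{-3 - 10} = 47 \cdot 2 \cdot 25 \frac{1}{-13} = 47 \cdot 2 \cdot 25 \left(- \frac{1}{13}\right) = 47 \left(- \frac{50}{13}\right) = - \frac{2350}{13}$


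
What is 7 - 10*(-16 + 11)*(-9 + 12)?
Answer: 157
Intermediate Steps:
7 - 10*(-16 + 11)*(-9 + 12) = 7 - (-50)*3 = 7 - 10*(-15) = 7 + 150 = 157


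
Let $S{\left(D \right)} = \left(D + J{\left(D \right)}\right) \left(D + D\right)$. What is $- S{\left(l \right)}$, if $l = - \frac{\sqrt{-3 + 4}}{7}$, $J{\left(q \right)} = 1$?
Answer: $\frac{12}{49} \approx 0.2449$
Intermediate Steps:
$l = - \frac{1}{7}$ ($l = - \frac{\sqrt{1}}{7} = - \frac{1}{7} \approx -0.14286$)
$S{\left(D \right)} = 2 D \left(1 + D\right)$ ($S{\left(D \right)} = \left(D + 1\right) \left(D + D\right) = \left(1 + D\right) 2 D = 2 D \left(1 + D\right)$)
$- S{\left(l \right)} = - \frac{2 \left(-1\right) \left(1 - \frac{1}{7}\right)}{7} = - \frac{2 \left(-1\right) 6}{7 \cdot 7} = \left(-1\right) \left(- \frac{12}{49}\right) = \frac{12}{49}$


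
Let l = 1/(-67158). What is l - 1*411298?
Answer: -27621951085/67158 ≈ -4.1130e+5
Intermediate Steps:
l = -1/67158 ≈ -1.4890e-5
l - 1*411298 = -1/67158 - 1*411298 = -1/67158 - 411298 = -27621951085/67158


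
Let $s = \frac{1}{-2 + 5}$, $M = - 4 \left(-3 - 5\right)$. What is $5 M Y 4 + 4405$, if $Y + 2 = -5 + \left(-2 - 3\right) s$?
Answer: $- \frac{3425}{3} \approx -1141.7$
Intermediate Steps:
$M = 32$ ($M = \left(-4\right) \left(-8\right) = 32$)
$s = \frac{1}{3} \approx 0.33333$
$Y = - \frac{26}{3}$ ($Y = -2 - \left(5 - \left(-2 - 3\right) \frac{1}{3}\right) = -2 - \frac{20}{3} = - \frac{26}{3} \approx -8.6667$)
$5 M Y 4 + 4405 = 5 \cdot 32 \left(- \frac{26}{3}\right) 4 + 4405 = 160 \left(- \frac{26}{3}\right) 4 + 4405 = \left(- \frac{4160}{3}\right) 4 + 4405 = - \frac{16640}{3} + 4405 = - \frac{3425}{3}$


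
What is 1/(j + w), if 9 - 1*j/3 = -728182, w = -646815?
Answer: 1/1537758 ≈ 6.5030e-7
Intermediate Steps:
j = 2184573 (j = 27 - 3*(-728182) = 27 + 2184546 = 2184573)
1/(j + w) = 1/(2184573 - 646815) = 1/1537758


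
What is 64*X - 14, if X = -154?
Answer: -9870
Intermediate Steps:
64*X - 14 = 64*(-154) - 14 = -9856 - 14 = -9870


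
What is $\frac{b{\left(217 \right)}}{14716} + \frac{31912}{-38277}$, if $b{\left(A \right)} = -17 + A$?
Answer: $- \frac{115490398}{140821083} \approx -0.82012$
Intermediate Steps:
$\frac{b{\left(217 \right)}}{14716} + \frac{31912}{-38277} = \frac{-17 + 217}{14716} + \frac{31912}{-38277} = 200 \cdot \frac{1}{14716} + 31912 \left(- \frac{1}{38277}\right) = \frac{50}{3679} - \frac{31912}{38277} = - \frac{115490398}{140821083}$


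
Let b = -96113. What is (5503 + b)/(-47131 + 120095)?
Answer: -2665/2146 ≈ -1.2418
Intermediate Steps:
(5503 + b)/(-47131 + 120095) = (5503 - 96113)/(-47131 + 120095) = -90610/72964 = -90610*1/72964 = -2665/2146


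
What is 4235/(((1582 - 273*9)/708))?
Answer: -85668/25 ≈ -3426.7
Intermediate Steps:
4235/(((1582 - 273*9)/708)) = 4235/(((1582 - 2457)*(1/708))) = 4235/((-875*1/708)) = 4235/(-875/708) = 4235*(-708/875) = -85668/25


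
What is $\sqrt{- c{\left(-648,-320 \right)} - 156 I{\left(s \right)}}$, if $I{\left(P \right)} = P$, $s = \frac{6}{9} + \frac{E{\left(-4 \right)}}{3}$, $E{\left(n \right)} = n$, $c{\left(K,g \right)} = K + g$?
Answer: $4 \sqrt{67} \approx 32.741$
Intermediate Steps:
$s = - \frac{2}{3}$ ($s = \frac{6}{9} - \frac{4}{3} = 6 \cdot \frac{1}{9} - \frac{4}{3} = \frac{2}{3} - \frac{4}{3} = - \frac{2}{3} \approx -0.66667$)
$\sqrt{- c{\left(-648,-320 \right)} - 156 I{\left(s \right)}} = \sqrt{- (-648 - 320) - -104} = \sqrt{\left(-1\right) \left(-968\right) + 104} = \sqrt{968 + 104} = \sqrt{1072} = 4 \sqrt{67}$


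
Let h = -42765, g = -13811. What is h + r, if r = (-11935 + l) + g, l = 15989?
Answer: -52522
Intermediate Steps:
r = -9757 (r = (-11935 + 15989) - 13811 = 4054 - 13811 = -9757)
h + r = -42765 - 9757 = -52522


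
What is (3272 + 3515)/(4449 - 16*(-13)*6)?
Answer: 6787/5697 ≈ 1.1913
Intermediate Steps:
(3272 + 3515)/(4449 - 16*(-13)*6) = 6787/(4449 + 208*6) = 6787/(4449 + 1248) = 6787/5697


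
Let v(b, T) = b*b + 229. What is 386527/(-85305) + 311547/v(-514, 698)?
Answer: -15126177028/4511354925 ≈ -3.3529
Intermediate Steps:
v(b, T) = 229 + b² (v(b, T) = b² + 229 = 229 + b²)
386527/(-85305) + 311547/v(-514, 698) = 386527/(-85305) + 311547/(229 + (-514)²) = 386527*(-1/85305) + 311547/(229 + 264196) = -386527/85305 + 311547/264425 = -15126177028/4511354925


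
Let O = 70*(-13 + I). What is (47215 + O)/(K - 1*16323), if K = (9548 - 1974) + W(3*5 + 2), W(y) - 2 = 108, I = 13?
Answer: -47215/8639 ≈ -5.4653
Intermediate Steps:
W(y) = 110 (W(y) = 2 + 108 = 110)
K = 7684 (K = (9548 - 1974) + 110 = 7574 + 110 = 7684)
O = 0 (O = 70*(-13 + 13) = 70*0 = 0)
(47215 + O)/(K - 1*16323) = (47215 + 0)/(7684 - 1*16323) = 47215/(7684 - 16323) = 47215/(-8639) = 47215*(-1/8639) = -47215/8639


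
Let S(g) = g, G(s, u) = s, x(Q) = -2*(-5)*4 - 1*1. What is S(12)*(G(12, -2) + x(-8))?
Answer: 612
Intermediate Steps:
x(Q) = 39 (x(Q) = 10*4 - 1 = 40 - 1 = 39)
S(12)*(G(12, -2) + x(-8)) = 12*(12 + 39) = 12*51 = 612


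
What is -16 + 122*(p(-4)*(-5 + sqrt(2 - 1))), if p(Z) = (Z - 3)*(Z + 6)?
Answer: 6816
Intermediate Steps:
p(Z) = (-3 + Z)*(6 + Z)
-16 + 122*(p(-4)*(-5 + sqrt(2 - 1))) = -16 + 122*((-18 + (-4)**2 + 3*(-4))*(-5 + sqrt(2 - 1))) = -16 + 122*((-18 + 16 - 12)*(-5 + sqrt(1))) = -16 + 122*(-14*(-5 + 1)) = -16 + 122*(-14*(-4)) = -16 + 122*56 = -16 + 6832 = 6816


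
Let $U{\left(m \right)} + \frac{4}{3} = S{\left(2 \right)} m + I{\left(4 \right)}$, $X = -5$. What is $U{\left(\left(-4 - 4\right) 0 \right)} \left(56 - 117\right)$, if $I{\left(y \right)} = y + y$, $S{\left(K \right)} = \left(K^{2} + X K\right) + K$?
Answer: $- \frac{1220}{3} \approx -406.67$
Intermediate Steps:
$S{\left(K \right)} = K^{2} - 4 K$ ($S{\left(K \right)} = \left(K^{2} - 5 K\right) + K = K^{2} - 4 K$)
$I{\left(y \right)} = 2 y$
$U{\left(m \right)} = \frac{20}{3} - 4 m$ ($U{\left(m \right)} = - \frac{4}{3} + \left(2 \left(-4 + 2\right) m + 2 \cdot 4\right) = - \frac{4}{3} + \left(2 \left(-2\right) m + 8\right) = - \frac{4}{3} - \left(-8 + 4 m\right) = \frac{20}{3} - 4 m$)
$U{\left(\left(-4 - 4\right) 0 \right)} \left(56 - 117\right) = \left(\frac{20}{3} - 4 \left(-4 - 4\right) 0\right) \left(56 - 117\right) = \left(\frac{20}{3} - 4 \left(\left(-8\right) 0\right)\right) \left(-61\right) = \left(\frac{20}{3} - 0\right) \left(-61\right) = \left(\frac{20}{3} + 0\right) \left(-61\right) = \frac{20}{3} \left(-61\right) = - \frac{1220}{3}$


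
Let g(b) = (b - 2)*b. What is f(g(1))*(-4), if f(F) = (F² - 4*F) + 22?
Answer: -108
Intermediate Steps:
g(b) = b*(-2 + b) (g(b) = (-2 + b)*b = b*(-2 + b))
f(F) = 22 + F² - 4*F
f(g(1))*(-4) = (22 + (1*(-2 + 1))² - 4*(-2 + 1))*(-4) = (22 + (1*(-1))² - 4*(-1))*(-4) = (22 + (-1)² - 4*(-1))*(-4) = (22 + 1 + 4)*(-4) = 27*(-4) = -108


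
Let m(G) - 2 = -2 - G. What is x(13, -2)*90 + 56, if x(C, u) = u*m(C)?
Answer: 2396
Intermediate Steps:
m(G) = -G (m(G) = 2 + (-2 - G) = -G)
x(C, u) = -C*u (x(C, u) = u*(-C) = -C*u)
x(13, -2)*90 + 56 = -1*13*(-2)*90 + 56 = 26*90 + 56 = 2340 + 56 = 2396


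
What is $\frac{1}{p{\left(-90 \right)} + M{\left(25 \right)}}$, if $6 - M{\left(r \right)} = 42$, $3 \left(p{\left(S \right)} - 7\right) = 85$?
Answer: $- \frac{3}{2} \approx -1.5$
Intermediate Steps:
$p{\left(S \right)} = \frac{106}{3}$ ($p{\left(S \right)} = 7 + \frac{1}{3} \cdot 85 = 7 + \frac{85}{3} = \frac{106}{3}$)
$M{\left(r \right)} = -36$ ($M{\left(r \right)} = 6 - 42 = -36$)
$\frac{1}{p{\left(-90 \right)} + M{\left(25 \right)}} = \frac{1}{\frac{106}{3} - 36} = \frac{1}{- \frac{2}{3}} = - \frac{3}{2}$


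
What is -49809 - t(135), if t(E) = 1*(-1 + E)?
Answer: -49943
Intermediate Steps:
t(E) = -1 + E
-49809 - t(135) = -49809 - (-1 + 135) = -49809 - 1*134 = -49809 - 134 = -49943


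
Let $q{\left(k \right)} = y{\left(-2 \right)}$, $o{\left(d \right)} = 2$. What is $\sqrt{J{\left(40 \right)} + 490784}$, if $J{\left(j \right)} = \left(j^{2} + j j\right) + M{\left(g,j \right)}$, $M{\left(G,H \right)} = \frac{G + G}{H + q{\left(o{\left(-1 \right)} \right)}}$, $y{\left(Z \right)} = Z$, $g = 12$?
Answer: $\frac{2 \sqrt{44582113}}{19} \approx 702.84$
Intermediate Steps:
$q{\left(k \right)} = -2$
$M{\left(G,H \right)} = \frac{2 G}{-2 + H}$ ($M{\left(G,H \right)} = \frac{G + G}{H - 2} = \frac{2 G}{-2 + H}$)
$J{\left(j \right)} = 2 j^{2} + \frac{24}{-2 + j}$ ($J{\left(j \right)} = \left(j^{2} + j j\right) + 2 \cdot 12 \frac{1}{-2 + j} = \left(j^{2} + j^{2}\right) + \frac{24}{-2 + j} = 2 j^{2} + \frac{24}{-2 + j}$)
$\sqrt{J{\left(40 \right)} + 490784} = \sqrt{\frac{2 \left(12 + 40^{2} \left(-2 + 40\right)\right)}{-2 + 40} + 490784} = \sqrt{\frac{2 \left(12 + 1600 \cdot 38\right)}{38} + 490784} = \sqrt{2 \cdot \frac{1}{38} \left(12 + 60800\right) + 490784} = \sqrt{2 \cdot \frac{1}{38} \cdot 60812 + 490784} = \sqrt{\frac{60812}{19} + 490784} = \sqrt{\frac{9385708}{19}} = \frac{2 \sqrt{44582113}}{19}$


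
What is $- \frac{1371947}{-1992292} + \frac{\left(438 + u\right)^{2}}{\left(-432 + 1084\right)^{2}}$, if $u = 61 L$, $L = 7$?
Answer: $\frac{518475709797}{211732824592} \approx 2.4487$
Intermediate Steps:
$u = 427$ ($u = 61 \cdot 7 = 427$)
$- \frac{1371947}{-1992292} + \frac{\left(438 + u\right)^{2}}{\left(-432 + 1084\right)^{2}} = - \frac{1371947}{-1992292} + \frac{\left(438 + 427\right)^{2}}{\left(-432 + 1084\right)^{2}} = \left(-1371947\right) \left(- \frac{1}{1992292}\right) + \frac{865^{2}}{652^{2}} = \frac{1371947}{1992292} + \frac{748225}{425104} = \frac{518475709797}{211732824592}$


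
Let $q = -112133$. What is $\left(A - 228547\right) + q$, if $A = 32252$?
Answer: $-308428$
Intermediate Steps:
$\left(A - 228547\right) + q = \left(32252 - 228547\right) - 112133 = -196295 - 112133 = -308428$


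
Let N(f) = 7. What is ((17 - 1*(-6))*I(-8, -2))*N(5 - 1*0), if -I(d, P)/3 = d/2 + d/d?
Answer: 1449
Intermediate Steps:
I(d, P) = -3 - 3*d/2 (I(d, P) = -3*(d/2 + d/d) = -3*(d*(½) + 1) = -3*(d/2 + 1) = -3*(1 + d/2) = -3 - 3*d/2)
((17 - 1*(-6))*I(-8, -2))*N(5 - 1*0) = ((17 - 1*(-6))*(-3 - 3/2*(-8)))*7 = ((17 + 6)*(-3 + 12))*7 = (23*9)*7 = 207*7 = 1449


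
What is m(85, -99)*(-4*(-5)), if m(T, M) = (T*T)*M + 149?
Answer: -14302520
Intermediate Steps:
m(T, M) = 149 + M*T² (m(T, M) = T²*M + 149 = M*T² + 149 = 149 + M*T²)
m(85, -99)*(-4*(-5)) = (149 - 99*85²)*(-4*(-5)) = (149 - 99*7225)*20 = (149 - 715275)*20 = -715126*20 = -14302520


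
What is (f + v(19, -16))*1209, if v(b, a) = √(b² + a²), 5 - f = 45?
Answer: -48360 + 1209*√617 ≈ -18329.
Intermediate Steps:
f = -40 (f = 5 - 1*45 = 5 - 45 = -40)
v(b, a) = √(a² + b²)
(f + v(19, -16))*1209 = (-40 + √((-16)² + 19²))*1209 = (-40 + √(256 + 361))*1209 = (-40 + √617)*1209 = -48360 + 1209*√617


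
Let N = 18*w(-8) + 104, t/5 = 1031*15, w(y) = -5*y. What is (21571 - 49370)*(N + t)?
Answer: -2172464051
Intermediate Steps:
t = 77325 (t = 5*(1031*15) = 5*15465 = 77325)
N = 824 (N = 18*(-5*(-8)) + 104 = 18*40 + 104 = 720 + 104 = 824)
(21571 - 49370)*(N + t) = (21571 - 49370)*(824 + 77325) = -27799*78149 = -2172464051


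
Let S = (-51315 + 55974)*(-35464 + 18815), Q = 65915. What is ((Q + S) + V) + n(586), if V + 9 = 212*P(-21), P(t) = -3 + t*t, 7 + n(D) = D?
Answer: -77408350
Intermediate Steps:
n(D) = -7 + D
P(t) = -3 + t²
S = -77567691 (S = 4659*(-16649) = -77567691)
V = 92847 (V = -9 + 212*(-3 + (-21)²) = -9 + 212*(-3 + 441) = -9 + 212*438 = -9 + 92856 = 92847)
((Q + S) + V) + n(586) = ((65915 - 77567691) + 92847) + (-7 + 586) = (-77501776 + 92847) + 579 = -77408929 + 579 = -77408350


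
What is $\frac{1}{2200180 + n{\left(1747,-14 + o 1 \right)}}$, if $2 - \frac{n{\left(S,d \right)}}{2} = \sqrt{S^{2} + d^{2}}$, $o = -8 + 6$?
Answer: $\frac{550046}{1210199356199} + \frac{\sqrt{3052265}}{2420398712398} \approx 4.5523 \cdot 10^{-7}$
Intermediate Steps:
$o = -2$
$n{\left(S,d \right)} = 4 - 2 \sqrt{S^{2} + d^{2}}$
$\frac{1}{2200180 + n{\left(1747,-14 + o 1 \right)}} = \frac{1}{2200180 + \left(4 - 2 \sqrt{1747^{2} + \left(-14 - 2\right)^{2}}\right)} = \frac{1}{2200180 + \left(4 - 2 \sqrt{3052009 + \left(-14 - 2\right)^{2}}\right)} = \frac{1}{2200180 + \left(4 - 2 \sqrt{3052009 + \left(-16\right)^{2}}\right)} = \frac{1}{2200180 + \left(4 - 2 \sqrt{3052009 + 256}\right)} = \frac{1}{2200180 + \left(4 - 2 \sqrt{3052265}\right)} = \frac{1}{2200184 - 2 \sqrt{3052265}}$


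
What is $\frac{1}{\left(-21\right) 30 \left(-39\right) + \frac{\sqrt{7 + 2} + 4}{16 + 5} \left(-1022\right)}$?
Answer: $\frac{3}{72688} \approx 4.1272 \cdot 10^{-5}$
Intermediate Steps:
$\frac{1}{\left(-21\right) 30 \left(-39\right) + \frac{\sqrt{7 + 2} + 4}{16 + 5} \left(-1022\right)} = \frac{1}{\left(-630\right) \left(-39\right) + \frac{\sqrt{9} + 4}{21} \left(-1022\right)} = \frac{1}{24570 + \left(3 + 4\right) \frac{1}{21} \left(-1022\right)} = \frac{1}{24570 + 7 \cdot \frac{1}{21} \left(-1022\right)} = \frac{1}{24570 + \frac{1}{3} \left(-1022\right)} = \frac{1}{24570 - \frac{1022}{3}} = \frac{1}{\frac{72688}{3}} = \frac{3}{72688}$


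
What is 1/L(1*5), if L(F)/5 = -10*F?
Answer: -1/250 ≈ -0.0040000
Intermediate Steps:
L(F) = -50*F (L(F) = 5*(-10*F) = -50*F)
1/L(1*5) = 1/(-50*5) = 1/(-250) = -1/250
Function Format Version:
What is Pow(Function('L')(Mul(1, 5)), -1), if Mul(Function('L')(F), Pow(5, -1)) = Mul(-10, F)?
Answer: Rational(-1, 250) ≈ -0.0040000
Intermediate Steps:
Function('L')(F) = Mul(-50, F) (Function('L')(F) = Mul(5, Mul(-10, F)) = Mul(-50, F))
Pow(Function('L')(Mul(1, 5)), -1) = Pow(Mul(-50, Mul(1, 5)), -1) = Pow(Mul(-50, 5), -1) = Pow(-250, -1) = Rational(-1, 250)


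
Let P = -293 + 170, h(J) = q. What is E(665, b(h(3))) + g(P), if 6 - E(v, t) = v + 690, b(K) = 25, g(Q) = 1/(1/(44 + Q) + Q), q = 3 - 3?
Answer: -13109661/9718 ≈ -1349.0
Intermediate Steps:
q = 0
h(J) = 0
P = -123
g(Q) = 1/(Q + 1/(44 + Q))
E(v, t) = -684 - v (E(v, t) = 6 - (v + 690) = 6 - (690 + v) = 6 + (-690 - v) = -684 - v)
E(665, b(h(3))) + g(P) = (-684 - 1*665) + (44 - 123)/(1 + (-123)² + 44*(-123)) = (-684 - 665) - 79/(1 + 15129 - 5412) = -1349 - 79/9718 = -13109661/9718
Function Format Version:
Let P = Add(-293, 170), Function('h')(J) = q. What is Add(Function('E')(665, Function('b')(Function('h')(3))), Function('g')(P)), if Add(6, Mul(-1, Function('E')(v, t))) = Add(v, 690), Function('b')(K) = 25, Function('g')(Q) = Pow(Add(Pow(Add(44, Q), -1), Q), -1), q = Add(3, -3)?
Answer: Rational(-13109661, 9718) ≈ -1349.0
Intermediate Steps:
q = 0
Function('h')(J) = 0
P = -123
Function('g')(Q) = Pow(Add(Q, Pow(Add(44, Q), -1)), -1)
Function('E')(v, t) = Add(-684, Mul(-1, v)) (Function('E')(v, t) = Add(6, Mul(-1, Add(v, 690))) = Add(6, Mul(-1, Add(690, v))) = Add(6, Add(-690, Mul(-1, v))) = Add(-684, Mul(-1, v)))
Add(Function('E')(665, Function('b')(Function('h')(3))), Function('g')(P)) = Add(Add(-684, Mul(-1, 665)), Mul(Pow(Add(1, Pow(-123, 2), Mul(44, -123)), -1), Add(44, -123))) = Add(Add(-684, -665), Mul(Pow(Add(1, 15129, -5412), -1), -79)) = Add(-1349, Mul(Pow(9718, -1), -79)) = Add(-1349, Mul(Rational(1, 9718), -79)) = Add(-1349, Rational(-79, 9718)) = Rational(-13109661, 9718)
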